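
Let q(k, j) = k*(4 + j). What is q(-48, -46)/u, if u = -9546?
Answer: -336/1591 ≈ -0.21119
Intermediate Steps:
q(-48, -46)/u = -48*(4 - 46)/(-9546) = -48*(-42)*(-1/9546) = 2016*(-1/9546) = -336/1591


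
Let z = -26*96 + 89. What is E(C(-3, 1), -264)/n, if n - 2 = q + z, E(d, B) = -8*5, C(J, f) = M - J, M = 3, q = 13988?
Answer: -40/11583 ≈ -0.0034533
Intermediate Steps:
z = -2407 (z = -2496 + 89 = -2407)
C(J, f) = 3 - J
E(d, B) = -40
n = 11583 (n = 2 + (13988 - 2407) = 2 + 11581 = 11583)
E(C(-3, 1), -264)/n = -40/11583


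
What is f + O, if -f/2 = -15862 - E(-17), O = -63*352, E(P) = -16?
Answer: 9516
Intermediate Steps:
O = -22176
f = 31692 (f = -2*(-15862 - 1*(-16)) = -2*(-15862 + 16) = -2*(-15846) = 31692)
f + O = 31692 - 22176 = 9516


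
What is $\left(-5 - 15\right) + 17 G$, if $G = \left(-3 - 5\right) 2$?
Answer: $-292$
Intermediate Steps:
$G = -16$ ($G = \left(-8\right) 2 = -16$)
$\left(-5 - 15\right) + 17 G = \left(-5 - 15\right) + 17 \left(-16\right) = \left(-5 - 15\right) - 272 = -20 - 272 = -292$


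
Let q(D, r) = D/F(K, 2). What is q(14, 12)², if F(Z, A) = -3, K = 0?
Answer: 196/9 ≈ 21.778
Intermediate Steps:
q(D, r) = -D/3 (q(D, r) = D/(-3) = D*(-⅓) = -D/3)
q(14, 12)² = (-⅓*14)² = (-14/3)² = 196/9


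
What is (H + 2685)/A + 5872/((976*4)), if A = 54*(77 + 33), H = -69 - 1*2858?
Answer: 48203/32940 ≈ 1.4634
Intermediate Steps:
H = -2927 (H = -69 - 2858 = -2927)
A = 5940 (A = 54*110 = 5940)
(H + 2685)/A + 5872/((976*4)) = (-2927 + 2685)/5940 + 5872/((976*4)) = -242*1/5940 + 5872/3904 = -11/270 + 5872*(1/3904) = -11/270 + 367/244 = 48203/32940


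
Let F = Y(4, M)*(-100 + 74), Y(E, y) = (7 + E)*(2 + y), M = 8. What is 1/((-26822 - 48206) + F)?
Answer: -1/77888 ≈ -1.2839e-5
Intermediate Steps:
Y(E, y) = (2 + y)*(7 + E)
F = -2860 (F = (14 + 2*4 + 7*8 + 4*8)*(-100 + 74) = (14 + 8 + 56 + 32)*(-26) = 110*(-26) = -2860)
1/((-26822 - 48206) + F) = 1/((-26822 - 48206) - 2860) = 1/(-75028 - 2860) = 1/(-77888) = -1/77888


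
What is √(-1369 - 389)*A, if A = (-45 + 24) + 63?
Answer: 42*I*√1758 ≈ 1761.0*I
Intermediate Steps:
A = 42 (A = -21 + 63 = 42)
√(-1369 - 389)*A = √(-1369 - 389)*42 = √(-1758)*42 = (I*√1758)*42 = 42*I*√1758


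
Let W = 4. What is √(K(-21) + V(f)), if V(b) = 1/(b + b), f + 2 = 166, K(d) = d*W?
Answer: I*√2259182/164 ≈ 9.165*I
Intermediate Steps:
K(d) = 4*d (K(d) = d*4 = 4*d)
f = 164 (f = -2 + 166 = 164)
V(b) = 1/(2*b)
√(K(-21) + V(f)) = √(4*(-21) + (½)/164) = √(-84 + (½)*(1/164)) = √(-84 + 1/328) = √(-27551/328) = I*√2259182/164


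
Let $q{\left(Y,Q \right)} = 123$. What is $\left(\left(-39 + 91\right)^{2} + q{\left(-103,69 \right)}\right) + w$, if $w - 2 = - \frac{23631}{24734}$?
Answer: $\frac{69948855}{24734} \approx 2828.0$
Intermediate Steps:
$w = \frac{25837}{24734}$ ($w = 2 - \frac{23631}{24734} = \frac{25837}{24734} \approx 1.0446$)
$\left(\left(-39 + 91\right)^{2} + q{\left(-103,69 \right)}\right) + w = \left(\left(-39 + 91\right)^{2} + 123\right) + \frac{25837}{24734} = \left(52^{2} + 123\right) + \frac{25837}{24734} = \left(2704 + 123\right) + \frac{25837}{24734} = 2827 + \frac{25837}{24734} = \frac{69948855}{24734}$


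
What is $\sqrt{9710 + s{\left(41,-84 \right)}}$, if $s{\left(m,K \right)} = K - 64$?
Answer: $\sqrt{9562} \approx 97.786$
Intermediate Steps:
$s{\left(m,K \right)} = -64 + K$ ($s{\left(m,K \right)} = K - 64 = -64 + K$)
$\sqrt{9710 + s{\left(41,-84 \right)}} = \sqrt{9710 - 148} = \sqrt{9562}$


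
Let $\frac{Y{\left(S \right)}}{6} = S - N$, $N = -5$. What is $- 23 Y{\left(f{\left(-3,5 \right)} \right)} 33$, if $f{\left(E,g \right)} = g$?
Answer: $-45540$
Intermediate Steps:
$Y{\left(S \right)} = 30 + 6 S$ ($Y{\left(S \right)} = 6 \left(S - -5\right) = 6 \left(S + 5\right) = 6 \left(5 + S\right) = 30 + 6 S$)
$- 23 Y{\left(f{\left(-3,5 \right)} \right)} 33 = - 23 \left(30 + 6 \cdot 5\right) 33 = - 23 \left(30 + 30\right) 33 = \left(-23\right) 60 \cdot 33 = \left(-1380\right) 33 = -45540$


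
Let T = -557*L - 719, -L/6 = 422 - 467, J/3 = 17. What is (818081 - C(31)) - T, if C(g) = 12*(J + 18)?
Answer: 968362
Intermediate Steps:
J = 51 (J = 3*17 = 51)
L = 270 (L = -6*(422 - 467) = -6*(-45) = 270)
C(g) = 828 (C(g) = 12*(51 + 18) = 12*69 = 828)
T = -151109 (T = -557*270 - 719 = -150390 - 719 = -151109)
(818081 - C(31)) - T = (818081 - 1*828) - 1*(-151109) = (818081 - 828) + 151109 = 817253 + 151109 = 968362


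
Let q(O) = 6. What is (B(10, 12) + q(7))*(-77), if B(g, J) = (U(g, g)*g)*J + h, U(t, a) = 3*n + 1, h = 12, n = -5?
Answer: 127974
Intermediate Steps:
U(t, a) = -14 (U(t, a) = 3*(-5) + 1 = -15 + 1 = -14)
B(g, J) = 12 - 14*J*g (B(g, J) = (-14*g)*J + 12 = -14*J*g + 12 = 12 - 14*J*g)
(B(10, 12) + q(7))*(-77) = ((12 - 14*12*10) + 6)*(-77) = ((12 - 1680) + 6)*(-77) = (-1668 + 6)*(-77) = -1662*(-77) = 127974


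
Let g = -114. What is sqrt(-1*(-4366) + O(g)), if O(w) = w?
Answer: 2*sqrt(1063) ≈ 65.207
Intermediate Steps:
sqrt(-1*(-4366) + O(g)) = sqrt(-1*(-4366) - 114) = sqrt(4366 - 114) = sqrt(4252) = 2*sqrt(1063)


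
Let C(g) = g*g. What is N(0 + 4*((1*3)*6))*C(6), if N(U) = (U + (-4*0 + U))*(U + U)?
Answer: 746496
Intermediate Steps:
C(g) = g²
N(U) = 4*U² (N(U) = (U + (0 + U))*(2*U) = (U + U)*(2*U) = (2*U)*(2*U) = 4*U²)
N(0 + 4*((1*3)*6))*C(6) = (4*(0 + 4*((1*3)*6))²)*6² = (4*(0 + 4*(3*6))²)*36 = (4*(0 + 4*18)²)*36 = (4*(0 + 72)²)*36 = (4*72²)*36 = (4*5184)*36 = 20736*36 = 746496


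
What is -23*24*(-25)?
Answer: 13800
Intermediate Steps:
-23*24*(-25) = -552*(-25) = 13800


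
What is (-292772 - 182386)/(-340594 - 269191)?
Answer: 475158/609785 ≈ 0.77922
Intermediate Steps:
(-292772 - 182386)/(-340594 - 269191) = -475158/(-609785) = -475158*(-1/609785) = 475158/609785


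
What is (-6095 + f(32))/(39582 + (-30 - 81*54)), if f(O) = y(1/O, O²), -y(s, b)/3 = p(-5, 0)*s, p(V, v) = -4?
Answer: -48757/281424 ≈ -0.17325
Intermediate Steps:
y(s, b) = 12*s (y(s, b) = -(-12)*s = 12*s)
f(O) = 12/O (f(O) = 12*(1/O) = 12/O)
(-6095 + f(32))/(39582 + (-30 - 81*54)) = (-6095 + 12/32)/(39582 + (-30 - 81*54)) = (-6095 + 12*(1/32))/(39582 + (-30 - 4374)) = (-6095 + 3/8)/(39582 - 4404) = -48757/8/35178 = -48757/8*1/35178 = -48757/281424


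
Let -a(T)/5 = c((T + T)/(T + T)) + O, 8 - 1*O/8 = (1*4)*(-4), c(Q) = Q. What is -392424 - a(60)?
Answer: -391459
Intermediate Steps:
O = 192 (O = 64 - 8*1*4*(-4) = 64 - 32*(-4) = 64 - 8*(-16) = 64 + 128 = 192)
a(T) = -965 (a(T) = -5*((T + T)/(T + T) + 192) = -5*((2*T)/((2*T)) + 192) = -5*((2*T)*(1/(2*T)) + 192) = -5*(1 + 192) = -5*193 = -965)
-392424 - a(60) = -392424 - 1*(-965) = -392424 + 965 = -391459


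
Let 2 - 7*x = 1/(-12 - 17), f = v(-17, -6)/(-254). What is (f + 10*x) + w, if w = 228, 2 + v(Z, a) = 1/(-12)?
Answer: 142877027/618744 ≈ 230.91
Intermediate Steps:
v(Z, a) = -25/12 (v(Z, a) = -2 + 1/(-12) = -2 - 1/12 = -25/12)
f = 25/3048 (f = -25/12/(-254) = -25/12*(-1/254) = 25/3048 ≈ 0.0082021)
x = 59/203 (x = 2/7 - 1/(7*(-12 - 17)) = 2/7 - 1/7/(-29) = 2/7 - 1/7*(-1/29) = 2/7 + 1/203 = 59/203 ≈ 0.29064)
(f + 10*x) + w = (25/3048 + 10*(59/203)) + 228 = (25/3048 + 590/203) + 228 = 1803395/618744 + 228 = 142877027/618744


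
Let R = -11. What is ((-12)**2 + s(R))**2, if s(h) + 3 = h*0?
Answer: 19881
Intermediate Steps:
s(h) = -3 (s(h) = -3 + h*0 = -3 + 0 = -3)
((-12)**2 + s(R))**2 = ((-12)**2 - 3)**2 = (144 - 3)**2 = 141**2 = 19881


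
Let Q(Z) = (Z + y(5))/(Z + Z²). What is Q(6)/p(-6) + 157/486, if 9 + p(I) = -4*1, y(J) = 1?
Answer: 980/3159 ≈ 0.31022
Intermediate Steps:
Q(Z) = (1 + Z)/(Z + Z²) (Q(Z) = (Z + 1)/(Z + Z²) = (1 + Z)/(Z + Z²))
p(I) = -13 (p(I) = -9 - 4*1 = -9 - 4 = -13)
Q(6)/p(-6) + 157/486 = 1/(6*(-13)) + 157/486 = (⅙)*(-1/13) + 157*(1/486) = -1/78 + 157/486 = 980/3159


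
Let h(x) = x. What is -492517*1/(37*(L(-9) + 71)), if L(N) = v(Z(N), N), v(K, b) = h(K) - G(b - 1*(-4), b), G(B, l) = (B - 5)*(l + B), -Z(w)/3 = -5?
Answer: 492517/1998 ≈ 246.50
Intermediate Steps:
Z(w) = 15 (Z(w) = -3*(-5) = 15)
G(B, l) = (-5 + B)*(B + l)
v(K, b) = 20 + K - (4 + b)² + 10*b - b*(4 + b) (v(K, b) = K - ((b - 1*(-4))² - 5*(b - 1*(-4)) - 5*b + (b - 1*(-4))*b) = K - ((b + 4)² - 5*(b + 4) - 5*b + (b + 4)*b) = K - ((4 + b)² - 5*(4 + b) - 5*b + (4 + b)*b) = K - ((4 + b)² + (-20 - 5*b) - 5*b + b*(4 + b)) = K - (-20 + (4 + b)² - 10*b + b*(4 + b)) = K + (20 - (4 + b)² + 10*b - b*(4 + b)) = 20 + K - (4 + b)² + 10*b - b*(4 + b))
L(N) = 19 - 2*N - 2*N² (L(N) = 4 + 15 - 2*N - 2*N² = 19 - 2*N - 2*N²)
-492517*1/(37*(L(-9) + 71)) = -492517*1/(37*((19 - 2*(-9) - 2*(-9)²) + 71)) = -492517*1/(37*((19 + 18 - 2*81) + 71)) = -492517*1/(37*((19 + 18 - 162) + 71)) = -492517*1/(37*(-125 + 71)) = -492517/(37*(-54)) = -492517/(-1998) = -492517*(-1/1998) = 492517/1998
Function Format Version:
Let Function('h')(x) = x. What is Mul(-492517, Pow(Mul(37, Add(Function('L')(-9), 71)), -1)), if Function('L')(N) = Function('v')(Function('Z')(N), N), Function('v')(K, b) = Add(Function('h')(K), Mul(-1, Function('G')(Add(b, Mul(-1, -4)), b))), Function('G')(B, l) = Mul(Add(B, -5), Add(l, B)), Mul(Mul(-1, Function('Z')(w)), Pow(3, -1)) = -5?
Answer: Rational(492517, 1998) ≈ 246.50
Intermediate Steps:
Function('Z')(w) = 15 (Function('Z')(w) = Mul(-3, -5) = 15)
Function('G')(B, l) = Mul(Add(-5, B), Add(B, l))
Function('v')(K, b) = Add(20, K, Mul(-1, Pow(Add(4, b), 2)), Mul(10, b), Mul(-1, b, Add(4, b))) (Function('v')(K, b) = Add(K, Mul(-1, Add(Pow(Add(b, Mul(-1, -4)), 2), Mul(-5, Add(b, Mul(-1, -4))), Mul(-5, b), Mul(Add(b, Mul(-1, -4)), b)))) = Add(K, Mul(-1, Add(Pow(Add(b, 4), 2), Mul(-5, Add(b, 4)), Mul(-5, b), Mul(Add(b, 4), b)))) = Add(K, Mul(-1, Add(Pow(Add(4, b), 2), Mul(-5, Add(4, b)), Mul(-5, b), Mul(Add(4, b), b)))) = Add(K, Mul(-1, Add(Pow(Add(4, b), 2), Add(-20, Mul(-5, b)), Mul(-5, b), Mul(b, Add(4, b))))) = Add(K, Mul(-1, Add(-20, Pow(Add(4, b), 2), Mul(-10, b), Mul(b, Add(4, b))))) = Add(K, Add(20, Mul(-1, Pow(Add(4, b), 2)), Mul(10, b), Mul(-1, b, Add(4, b)))) = Add(20, K, Mul(-1, Pow(Add(4, b), 2)), Mul(10, b), Mul(-1, b, Add(4, b))))
Function('L')(N) = Add(19, Mul(-2, N), Mul(-2, Pow(N, 2))) (Function('L')(N) = Add(4, 15, Mul(-2, N), Mul(-2, Pow(N, 2))) = Add(19, Mul(-2, N), Mul(-2, Pow(N, 2))))
Mul(-492517, Pow(Mul(37, Add(Function('L')(-9), 71)), -1)) = Mul(-492517, Pow(Mul(37, Add(Add(19, Mul(-2, -9), Mul(-2, Pow(-9, 2))), 71)), -1)) = Mul(-492517, Pow(Mul(37, Add(Add(19, 18, Mul(-2, 81)), 71)), -1)) = Mul(-492517, Pow(Mul(37, Add(Add(19, 18, -162), 71)), -1)) = Mul(-492517, Pow(Mul(37, Add(-125, 71)), -1)) = Mul(-492517, Pow(Mul(37, -54), -1)) = Mul(-492517, Pow(-1998, -1)) = Mul(-492517, Rational(-1, 1998)) = Rational(492517, 1998)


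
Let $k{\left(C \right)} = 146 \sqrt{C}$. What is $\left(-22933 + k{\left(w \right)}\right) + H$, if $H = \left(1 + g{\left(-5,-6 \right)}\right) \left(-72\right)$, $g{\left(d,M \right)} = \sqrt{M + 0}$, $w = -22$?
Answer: $-23005 - 72 i \sqrt{6} + 146 i \sqrt{22} \approx -23005.0 + 508.44 i$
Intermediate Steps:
$g{\left(d,M \right)} = \sqrt{M}$
$H = -72 - 72 i \sqrt{6}$ ($H = \left(1 + \sqrt{-6}\right) \left(-72\right) = \left(1 + i \sqrt{6}\right) \left(-72\right) = -72 - 72 i \sqrt{6} \approx -72.0 - 176.36 i$)
$\left(-22933 + k{\left(w \right)}\right) + H = \left(-22933 + 146 \sqrt{-22}\right) - \left(72 + 72 i \sqrt{6}\right) = \left(-22933 + 146 i \sqrt{22}\right) - \left(72 + 72 i \sqrt{6}\right) = -23005 - 72 i \sqrt{6} + 146 i \sqrt{22}$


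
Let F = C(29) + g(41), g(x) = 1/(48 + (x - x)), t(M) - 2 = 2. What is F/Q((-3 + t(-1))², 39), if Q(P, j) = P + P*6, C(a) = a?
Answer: 199/48 ≈ 4.1458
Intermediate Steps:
t(M) = 4 (t(M) = 2 + 2 = 4)
g(x) = 1/48 (g(x) = 1/(48 + 0) = 1/48)
Q(P, j) = 7*P (Q(P, j) = P + 6*P = 7*P)
F = 1393/48 (F = 29 + 1/48 = 1393/48 ≈ 29.021)
F/Q((-3 + t(-1))², 39) = 1393/(48*((7*(-3 + 4)²))) = 1393/(48*((7*1²))) = 1393/(48*((7*1))) = (1393/48)/7 = (1393/48)*(⅐) = 199/48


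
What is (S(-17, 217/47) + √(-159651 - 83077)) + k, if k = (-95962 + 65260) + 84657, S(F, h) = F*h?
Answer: 2532196/47 + 2*I*√60682 ≈ 53877.0 + 492.67*I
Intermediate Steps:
k = 53955 (k = -30702 + 84657 = 53955)
(S(-17, 217/47) + √(-159651 - 83077)) + k = (-3689/47 + √(-159651 - 83077)) + 53955 = (-3689/47 + √(-242728)) + 53955 = (-17*217/47 + 2*I*√60682) + 53955 = (-3689/47 + 2*I*√60682) + 53955 = 2532196/47 + 2*I*√60682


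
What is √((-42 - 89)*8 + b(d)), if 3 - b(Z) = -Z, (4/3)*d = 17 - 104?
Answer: I*√4441/2 ≈ 33.32*I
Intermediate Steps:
d = -261/4 (d = 3*(17 - 104)/4 = (¾)*(-87) = -261/4 ≈ -65.250)
b(Z) = 3 + Z (b(Z) = 3 - (-1)*Z = 3 + Z)
√((-42 - 89)*8 + b(d)) = √((-42 - 89)*8 + (3 - 261/4)) = √(-131*8 - 249/4) = √(-1048 - 249/4) = √(-4441/4) = I*√4441/2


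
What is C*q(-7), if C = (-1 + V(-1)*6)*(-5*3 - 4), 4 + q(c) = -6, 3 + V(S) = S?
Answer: -4750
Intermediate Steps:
V(S) = -3 + S
q(c) = -10 (q(c) = -4 - 6 = -10)
C = 475 (C = (-1 + (-3 - 1)*6)*(-5*3 - 4) = (-1 - 4*6)*(-15 - 4) = (-1 - 24)*(-19) = -25*(-19) = 475)
C*q(-7) = 475*(-10) = -4750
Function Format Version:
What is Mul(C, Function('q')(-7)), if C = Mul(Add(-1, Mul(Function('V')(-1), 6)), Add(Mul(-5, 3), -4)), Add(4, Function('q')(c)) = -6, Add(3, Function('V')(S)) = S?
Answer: -4750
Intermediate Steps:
Function('V')(S) = Add(-3, S)
Function('q')(c) = -10 (Function('q')(c) = Add(-4, -6) = -10)
C = 475 (C = Mul(Add(-1, Mul(Add(-3, -1), 6)), Add(Mul(-5, 3), -4)) = Mul(Add(-1, Mul(-4, 6)), Add(-15, -4)) = Mul(Add(-1, -24), -19) = Mul(-25, -19) = 475)
Mul(C, Function('q')(-7)) = Mul(475, -10) = -4750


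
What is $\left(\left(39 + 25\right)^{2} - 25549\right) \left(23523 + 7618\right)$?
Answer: $-668067873$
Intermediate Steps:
$\left(\left(39 + 25\right)^{2} - 25549\right) \left(23523 + 7618\right) = \left(64^{2} - 25549\right) 31141 = \left(4096 - 25549\right) 31141 = \left(-21453\right) 31141 = -668067873$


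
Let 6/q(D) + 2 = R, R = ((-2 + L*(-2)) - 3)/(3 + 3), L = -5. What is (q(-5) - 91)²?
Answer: 452929/49 ≈ 9243.5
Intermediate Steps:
R = ⅚ (R = ((-2 - 5*(-2)) - 3)/(3 + 3) = ((-2 + 10) - 3)/6 = (8 - 3)*(⅙) = 5*(⅙) = ⅚ ≈ 0.83333)
q(D) = -36/7 (q(D) = 6/(-2 + ⅚) = 6/(-7/6) = 6*(-6/7) = -36/7)
(q(-5) - 91)² = (-36/7 - 91)² = (-673/7)² = 452929/49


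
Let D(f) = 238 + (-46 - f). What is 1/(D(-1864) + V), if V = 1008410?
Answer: 1/1010466 ≈ 9.8964e-7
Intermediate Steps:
D(f) = 192 - f
1/(D(-1864) + V) = 1/((192 - 1*(-1864)) + 1008410) = 1/((192 + 1864) + 1008410) = 1/(2056 + 1008410) = 1/1010466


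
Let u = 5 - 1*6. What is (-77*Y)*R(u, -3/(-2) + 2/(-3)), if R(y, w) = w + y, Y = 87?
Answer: 2233/2 ≈ 1116.5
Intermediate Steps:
u = -1 (u = 5 - 6 = -1)
(-77*Y)*R(u, -3/(-2) + 2/(-3)) = (-77*87)*((-3/(-2) + 2/(-3)) - 1) = -6699*((-3*(-1/2) + 2*(-1/3)) - 1) = -6699*((3/2 - 2/3) - 1) = -6699*(5/6 - 1) = -6699*(-1/6) = 2233/2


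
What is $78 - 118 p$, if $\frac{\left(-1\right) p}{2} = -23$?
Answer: $-5350$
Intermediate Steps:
$p = 46$ ($p = \left(-2\right) \left(-23\right) = 46$)
$78 - 118 p = 78 - 5428 = -5350$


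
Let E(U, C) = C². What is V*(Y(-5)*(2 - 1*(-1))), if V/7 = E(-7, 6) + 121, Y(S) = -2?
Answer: -6594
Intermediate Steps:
V = 1099 (V = 7*(6² + 121) = 7*(36 + 121) = 7*157 = 1099)
V*(Y(-5)*(2 - 1*(-1))) = 1099*(-2*(2 - 1*(-1))) = 1099*(-2*(2 + 1)) = 1099*(-2*3) = 1099*(-6) = -6594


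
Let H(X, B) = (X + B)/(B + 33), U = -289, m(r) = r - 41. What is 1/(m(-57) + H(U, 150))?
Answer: -183/18073 ≈ -0.010126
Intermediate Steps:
m(r) = -41 + r
H(X, B) = (B + X)/(33 + B)
1/(m(-57) + H(U, 150)) = 1/((-41 - 57) + (150 - 289)/(33 + 150)) = 1/(-98 - 139/183) = 1/(-18073/183) = -183/18073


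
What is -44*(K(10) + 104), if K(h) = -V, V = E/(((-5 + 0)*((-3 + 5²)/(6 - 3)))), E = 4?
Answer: -22904/5 ≈ -4580.8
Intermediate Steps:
V = -6/55 (V = 4/(((-5 + 0)*((-3 + 5²)/(6 - 3)))) = 4/((-5*(-3 + 25)/3)) = 4/((-110/3)) = 4/((-5*22/3)) = 4/(-110/3) = 4*(-3/110) = -6/55 ≈ -0.10909)
K(h) = 6/55 (K(h) = -1*(-6/55) = 6/55)
-44*(K(10) + 104) = -44*(6/55 + 104) = -44*5726/55 = -22904/5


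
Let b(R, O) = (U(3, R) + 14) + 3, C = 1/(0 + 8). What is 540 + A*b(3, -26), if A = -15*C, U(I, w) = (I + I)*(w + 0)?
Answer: 3795/8 ≈ 474.38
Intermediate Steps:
U(I, w) = 2*I*w (U(I, w) = (2*I)*w = 2*I*w)
C = 1/8 ≈ 0.12500
b(R, O) = 17 + 6*R (b(R, O) = (2*3*R + 14) + 3 = (6*R + 14) + 3 = (14 + 6*R) + 3 = 17 + 6*R)
A = -15/8 (A = -15*1/8 = -15/8 ≈ -1.8750)
540 + A*b(3, -26) = 540 - 15*(17 + 6*3)/8 = 540 - 15*(17 + 18)/8 = 540 - 15/8*35 = 540 - 525/8 = 3795/8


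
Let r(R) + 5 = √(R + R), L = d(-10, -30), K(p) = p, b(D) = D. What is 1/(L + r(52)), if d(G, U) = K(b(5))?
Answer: √26/52 ≈ 0.098058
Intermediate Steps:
d(G, U) = 5
L = 5
r(R) = -5 + √2*√R (r(R) = -5 + √(R + R) = -5 + √(2*R) = -5 + √2*√R)
1/(L + r(52)) = 1/(5 + (-5 + √2*√52)) = 1/(5 + (-5 + √2*(2*√13))) = 1/(5 + (-5 + 2*√26)) = 1/(2*√26) = √26/52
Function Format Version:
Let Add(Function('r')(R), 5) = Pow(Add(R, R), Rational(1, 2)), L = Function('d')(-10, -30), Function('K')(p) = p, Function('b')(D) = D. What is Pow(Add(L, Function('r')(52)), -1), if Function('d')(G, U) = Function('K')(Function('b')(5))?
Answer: Mul(Rational(1, 52), Pow(26, Rational(1, 2))) ≈ 0.098058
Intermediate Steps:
Function('d')(G, U) = 5
L = 5
Function('r')(R) = Add(-5, Mul(Pow(2, Rational(1, 2)), Pow(R, Rational(1, 2)))) (Function('r')(R) = Add(-5, Pow(Add(R, R), Rational(1, 2))) = Add(-5, Pow(Mul(2, R), Rational(1, 2))) = Add(-5, Mul(Pow(2, Rational(1, 2)), Pow(R, Rational(1, 2)))))
Pow(Add(L, Function('r')(52)), -1) = Pow(Add(5, Add(-5, Mul(Pow(2, Rational(1, 2)), Pow(52, Rational(1, 2))))), -1) = Pow(Add(5, Add(-5, Mul(Pow(2, Rational(1, 2)), Mul(2, Pow(13, Rational(1, 2)))))), -1) = Pow(Add(5, Add(-5, Mul(2, Pow(26, Rational(1, 2))))), -1) = Pow(Mul(2, Pow(26, Rational(1, 2))), -1) = Mul(Rational(1, 52), Pow(26, Rational(1, 2)))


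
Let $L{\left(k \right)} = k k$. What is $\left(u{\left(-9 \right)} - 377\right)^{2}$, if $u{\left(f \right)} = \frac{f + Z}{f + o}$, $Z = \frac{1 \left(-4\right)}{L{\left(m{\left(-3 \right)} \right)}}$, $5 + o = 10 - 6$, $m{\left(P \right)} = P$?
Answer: $\frac{45819361}{324} \approx 1.4142 \cdot 10^{5}$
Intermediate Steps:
$o = -1$ ($o = -5 + \left(10 - 6\right) = -5 + 4 = -1$)
$L{\left(k \right)} = k^{2}$
$Z = - \frac{4}{9}$ ($Z = \frac{1 \left(-4\right)}{\left(-3\right)^{2}} = - \frac{4}{9} \approx -0.44444$)
$u{\left(f \right)} = \frac{- \frac{4}{9} + f}{-1 + f}$ ($u{\left(f \right)} = \frac{f - \frac{4}{9}}{f - 1} = \frac{- \frac{4}{9} + f}{-1 + f}$)
$\left(u{\left(-9 \right)} - 377\right)^{2} = \left(\frac{- \frac{4}{9} - 9}{-1 - 9} - 377\right)^{2} = \left(\frac{1}{-10} \left(- \frac{85}{9}\right) - 377\right)^{2} = \left(\left(- \frac{1}{10}\right) \left(- \frac{85}{9}\right) - 377\right)^{2} = \left(\frac{17}{18} - 377\right)^{2} = \left(- \frac{6769}{18}\right)^{2} = \frac{45819361}{324}$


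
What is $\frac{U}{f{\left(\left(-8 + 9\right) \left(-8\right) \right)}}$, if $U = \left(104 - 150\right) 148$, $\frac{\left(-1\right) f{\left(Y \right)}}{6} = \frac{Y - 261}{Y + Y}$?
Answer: $\frac{54464}{807} \approx 67.49$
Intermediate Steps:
$f{\left(Y \right)} = - \frac{3 \left(-261 + Y\right)}{Y}$ ($f{\left(Y \right)} = - 6 \frac{Y - 261}{Y + Y} = - 6 \frac{-261 + Y}{2 Y} = - \frac{3 \left(-261 + Y\right)}{Y}$)
$U = -6808$ ($U = \left(-46\right) 148 = -6808$)
$\frac{U}{f{\left(\left(-8 + 9\right) \left(-8\right) \right)}} = - \frac{6808}{-3 + \frac{783}{\left(-8 + 9\right) \left(-8\right)}} = - \frac{6808}{-3 + \frac{783}{1 \left(-8\right)}} = - \frac{6808}{-3 + \frac{783}{-8}} = - \frac{6808}{-3 + 783 \left(- \frac{1}{8}\right)} = - \frac{6808}{-3 - \frac{783}{8}} = - \frac{6808}{- \frac{807}{8}} = \left(-6808\right) \left(- \frac{8}{807}\right) = \frac{54464}{807}$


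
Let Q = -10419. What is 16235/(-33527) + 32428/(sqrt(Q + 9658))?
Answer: -16235/33527 - 32428*I*sqrt(761)/761 ≈ -0.48424 - 1175.5*I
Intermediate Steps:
16235/(-33527) + 32428/(sqrt(Q + 9658)) = 16235/(-33527) + 32428/(sqrt(-10419 + 9658)) = 16235*(-1/33527) + 32428/(sqrt(-761)) = -16235/33527 + 32428/((I*sqrt(761))) = -16235/33527 + 32428*(-I*sqrt(761)/761) = -16235/33527 - 32428*I*sqrt(761)/761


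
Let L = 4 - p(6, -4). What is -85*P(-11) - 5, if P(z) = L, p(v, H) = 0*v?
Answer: -345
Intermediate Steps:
p(v, H) = 0
L = 4 (L = 4 - 1*0 = 4 + 0 = 4)
P(z) = 4
-85*P(-11) - 5 = -85*4 - 5 = -340 - 5 = -345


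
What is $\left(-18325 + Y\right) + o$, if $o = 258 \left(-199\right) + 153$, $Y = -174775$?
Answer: $-244289$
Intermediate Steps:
$o = -51189$ ($o = -51342 + 153 = -51189$)
$\left(-18325 + Y\right) + o = \left(-18325 - 174775\right) - 51189 = -193100 - 51189 = -244289$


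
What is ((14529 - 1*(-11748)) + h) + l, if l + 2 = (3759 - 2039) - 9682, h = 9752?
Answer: 28065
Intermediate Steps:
l = -7964 (l = -2 + ((3759 - 2039) - 9682) = -2 + (1720 - 9682) = -2 - 7962 = -7964)
((14529 - 1*(-11748)) + h) + l = ((14529 - 1*(-11748)) + 9752) - 7964 = ((14529 + 11748) + 9752) - 7964 = (26277 + 9752) - 7964 = 36029 - 7964 = 28065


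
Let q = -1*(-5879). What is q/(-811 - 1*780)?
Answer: -5879/1591 ≈ -3.6952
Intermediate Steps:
q = 5879
q/(-811 - 1*780) = 5879/(-811 - 1*780) = 5879/(-811 - 780) = 5879/(-1591) = 5879*(-1/1591) = -5879/1591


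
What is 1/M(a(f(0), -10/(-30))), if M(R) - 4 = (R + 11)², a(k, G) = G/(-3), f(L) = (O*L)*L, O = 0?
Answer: 81/9928 ≈ 0.0081587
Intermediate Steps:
f(L) = 0 (f(L) = (0*L)*L = 0*L = 0)
a(k, G) = -G/3 (a(k, G) = G*(-⅓) = -G/3)
M(R) = 4 + (11 + R)² (M(R) = 4 + (R + 11)² = 4 + (11 + R)²)
1/M(a(f(0), -10/(-30))) = 1/(4 + (11 - (-10)/(3*(-30)))²) = 1/(4 + (11 - (-10)*(-1)/(3*30))²) = 1/(4 + (11 - ⅓*⅓)²) = 1/(4 + (11 - ⅑)²) = 1/(4 + (98/9)²) = 1/(4 + 9604/81) = 1/(9928/81) = 81/9928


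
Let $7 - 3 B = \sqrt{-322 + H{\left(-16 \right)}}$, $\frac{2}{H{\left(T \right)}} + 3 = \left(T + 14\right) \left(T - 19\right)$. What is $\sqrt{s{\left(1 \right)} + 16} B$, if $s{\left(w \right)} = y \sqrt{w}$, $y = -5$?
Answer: $\frac{\sqrt{11} \left(469 - 2 i \sqrt{361331}\right)}{201} \approx 7.7388 - 19.837 i$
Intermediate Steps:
$H{\left(T \right)} = \frac{2}{-3 + \left(-19 + T\right) \left(14 + T\right)}$ ($H{\left(T \right)} = \frac{2}{-3 + \left(T + 14\right) \left(T - 19\right)} = \frac{2}{-3 + \left(14 + T\right) \left(-19 + T\right)} = \frac{2}{-3 + \left(-19 + T\right) \left(14 + T\right)}$)
$s{\left(w \right)} = - 5 \sqrt{w}$
$B = \frac{7}{3} - \frac{2 i \sqrt{361331}}{201}$ ($B = \frac{7}{3} - \frac{\sqrt{-322 + \frac{2}{-269 + \left(-16\right)^{2} - -80}}}{3} = \frac{7}{3} - \frac{\sqrt{-322 + \frac{2}{-269 + 256 + 80}}}{3} = \frac{7}{3} - \frac{\sqrt{-322 + \frac{2}{67}}}{3} = \frac{7}{3} - \frac{\sqrt{- \frac{21572}{67}}}{3} = \frac{7}{3} - \frac{\frac{2}{67} i \sqrt{361331}}{3} = \frac{7}{3} - \frac{2 i \sqrt{361331}}{201} \approx 2.3333 - 5.9812 i$)
$\sqrt{s{\left(1 \right)} + 16} B = \sqrt{- 5 \sqrt{1} + 16} \left(\frac{7}{3} - \frac{2 i \sqrt{361331}}{201}\right) = \sqrt{\left(-5\right) 1 + 16} \left(\frac{7}{3} - \frac{2 i \sqrt{361331}}{201}\right) = \sqrt{-5 + 16} \left(\frac{7}{3} - \frac{2 i \sqrt{361331}}{201}\right) = \sqrt{11} \left(\frac{7}{3} - \frac{2 i \sqrt{361331}}{201}\right)$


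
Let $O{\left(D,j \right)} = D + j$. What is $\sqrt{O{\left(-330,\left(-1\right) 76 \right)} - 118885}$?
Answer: $i \sqrt{119291} \approx 345.39 i$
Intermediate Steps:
$\sqrt{O{\left(-330,\left(-1\right) 76 \right)} - 118885} = \sqrt{\left(-330 - 76\right) - 118885} = \sqrt{-406 - 118885} = \sqrt{-119291} = i \sqrt{119291}$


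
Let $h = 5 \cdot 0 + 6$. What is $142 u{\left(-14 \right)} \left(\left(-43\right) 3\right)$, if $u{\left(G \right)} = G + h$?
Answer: $146544$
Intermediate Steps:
$h = 6$ ($h = 0 + 6 = 6$)
$u{\left(G \right)} = 6 + G$ ($u{\left(G \right)} = G + 6 = 6 + G$)
$142 u{\left(-14 \right)} \left(\left(-43\right) 3\right) = 142 \left(6 - 14\right) \left(\left(-43\right) 3\right) = 142 \left(-8\right) \left(-129\right) = \left(-1136\right) \left(-129\right) = 146544$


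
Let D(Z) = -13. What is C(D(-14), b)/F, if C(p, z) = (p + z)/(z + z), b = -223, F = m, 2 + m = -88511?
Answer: -118/19738399 ≈ -5.9782e-6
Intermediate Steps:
m = -88513 (m = -2 - 88511 = -88513)
F = -88513
C(p, z) = (p + z)/(2*z) (C(p, z) = (p + z)/((2*z)) = (p + z)*(1/(2*z)) = (p + z)/(2*z))
C(D(-14), b)/F = ((½)*(-13 - 223)/(-223))/(-88513) = ((½)*(-1/223)*(-236))*(-1/88513) = (118/223)*(-1/88513) = -118/19738399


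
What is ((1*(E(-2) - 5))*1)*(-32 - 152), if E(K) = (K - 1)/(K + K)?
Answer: 782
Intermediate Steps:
E(K) = (-1 + K)/(2*K) (E(K) = (-1 + K)/((2*K)) = (-1 + K)*(1/(2*K)) = (-1 + K)/(2*K))
((1*(E(-2) - 5))*1)*(-32 - 152) = ((1*((1/2)*(-1 - 2)/(-2) - 5))*1)*(-32 - 152) = ((1*((1/2)*(-1/2)*(-3) - 5))*1)*(-184) = ((1*(3/4 - 5))*1)*(-184) = ((1*(-17/4))*1)*(-184) = -17/4*1*(-184) = -17/4*(-184) = 782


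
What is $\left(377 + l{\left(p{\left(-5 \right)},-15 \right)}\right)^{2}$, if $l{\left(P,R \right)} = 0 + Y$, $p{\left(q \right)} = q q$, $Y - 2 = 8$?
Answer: $149769$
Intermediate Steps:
$Y = 10$ ($Y = 2 + 8 = 10$)
$p{\left(q \right)} = q^{2}$
$l{\left(P,R \right)} = 10$ ($l{\left(P,R \right)} = 0 + 10 = 10$)
$\left(377 + l{\left(p{\left(-5 \right)},-15 \right)}\right)^{2} = \left(377 + 10\right)^{2} = 387^{2} = 149769$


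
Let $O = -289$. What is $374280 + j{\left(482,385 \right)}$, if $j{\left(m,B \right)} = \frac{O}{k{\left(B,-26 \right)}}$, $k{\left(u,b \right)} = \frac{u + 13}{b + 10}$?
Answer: $\frac{74484032}{199} \approx 3.7429 \cdot 10^{5}$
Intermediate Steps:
$k{\left(u,b \right)} = \frac{13 + u}{10 + b}$
$j{\left(m,B \right)} = - \frac{289}{- \frac{13}{16} - \frac{B}{16}}$ ($j{\left(m,B \right)} = - \frac{289}{\frac{1}{10 - 26} \left(13 + B\right)} = - \frac{289}{\frac{1}{-16} \left(13 + B\right)} = - \frac{289}{\left(- \frac{1}{16}\right) \left(13 + B\right)} = - \frac{289}{- \frac{13}{16} - \frac{B}{16}}$)
$374280 + j{\left(482,385 \right)} = 374280 + \frac{4624}{13 + 385} = 374280 + \frac{4624}{398} = 374280 + 4624 \cdot \frac{1}{398} = 374280 + \frac{2312}{199} = \frac{74484032}{199}$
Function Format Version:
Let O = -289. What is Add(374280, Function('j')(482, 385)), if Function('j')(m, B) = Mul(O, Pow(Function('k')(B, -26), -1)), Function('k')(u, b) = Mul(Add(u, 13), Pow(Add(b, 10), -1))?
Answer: Rational(74484032, 199) ≈ 3.7429e+5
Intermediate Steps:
Function('k')(u, b) = Mul(Pow(Add(10, b), -1), Add(13, u)) (Function('k')(u, b) = Mul(Add(13, u), Pow(Add(10, b), -1)) = Mul(Pow(Add(10, b), -1), Add(13, u)))
Function('j')(m, B) = Mul(-289, Pow(Add(Rational(-13, 16), Mul(Rational(-1, 16), B)), -1)) (Function('j')(m, B) = Mul(-289, Pow(Mul(Pow(Add(10, -26), -1), Add(13, B)), -1)) = Mul(-289, Pow(Mul(Pow(-16, -1), Add(13, B)), -1)) = Mul(-289, Pow(Mul(Rational(-1, 16), Add(13, B)), -1)) = Mul(-289, Pow(Add(Rational(-13, 16), Mul(Rational(-1, 16), B)), -1)))
Add(374280, Function('j')(482, 385)) = Add(374280, Mul(4624, Pow(Add(13, 385), -1))) = Add(374280, Mul(4624, Pow(398, -1))) = Add(374280, Mul(4624, Rational(1, 398))) = Add(374280, Rational(2312, 199)) = Rational(74484032, 199)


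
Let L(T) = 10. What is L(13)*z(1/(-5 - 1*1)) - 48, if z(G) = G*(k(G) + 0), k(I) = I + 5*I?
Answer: -139/3 ≈ -46.333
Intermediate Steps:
k(I) = 6*I
z(G) = 6*G² (z(G) = G*(6*G + 0) = G*(6*G) = 6*G²)
L(13)*z(1/(-5 - 1*1)) - 48 = 10*(6*(1/(-5 - 1*1))²) - 48 = 10*(6*(1/(-5 - 1))²) - 48 = 10*(6*(1/(-6))²) - 48 = 10*(6*(-⅙)²) - 48 = 10*(6*(1/36)) - 48 = 10*(⅙) - 48 = 5/3 - 48 = -139/3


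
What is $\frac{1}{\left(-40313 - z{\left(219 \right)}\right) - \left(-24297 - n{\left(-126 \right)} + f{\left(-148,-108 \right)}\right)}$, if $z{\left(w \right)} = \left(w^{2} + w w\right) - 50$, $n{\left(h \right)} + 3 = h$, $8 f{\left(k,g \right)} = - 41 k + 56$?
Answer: $- \frac{2}{225565} \approx -8.8666 \cdot 10^{-6}$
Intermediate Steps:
$f{\left(k,g \right)} = 7 - \frac{41 k}{8}$ ($f{\left(k,g \right)} = \frac{- 41 k + 56}{8} = \frac{56 - 41 k}{8} = 7 - \frac{41 k}{8}$)
$n{\left(h \right)} = -3 + h$
$z{\left(w \right)} = -50 + 2 w^{2}$ ($z{\left(w \right)} = \left(w^{2} + w^{2}\right) - 50 = 2 w^{2} - 50 = -50 + 2 w^{2}$)
$\frac{1}{\left(-40313 - z{\left(219 \right)}\right) - \left(-24297 - n{\left(-126 \right)} + f{\left(-148,-108 \right)}\right)} = \frac{1}{\left(-40313 - \left(-50 + 2 \cdot 219^{2}\right)\right) - \left(-24161 + \frac{1517}{2}\right)} = \frac{1}{\left(-40313 - \left(-50 + 2 \cdot 47961\right)\right) - - \frac{46805}{2}} = \frac{1}{\left(-40313 - \left(-50 + 95922\right)\right) - - \frac{46805}{2}} = \frac{1}{\left(-40313 - 95872\right) - - \frac{46805}{2}} = \frac{1}{\left(-40313 - 95872\right) + \left(-129 + \frac{47063}{2}\right)} = \frac{1}{-136185 + \frac{46805}{2}} = \frac{1}{- \frac{225565}{2}} = - \frac{2}{225565}$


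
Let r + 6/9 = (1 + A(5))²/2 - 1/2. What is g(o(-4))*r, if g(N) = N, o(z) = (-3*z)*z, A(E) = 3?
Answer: -328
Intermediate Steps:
o(z) = -3*z²
r = 41/6 (r = -⅔ + ((1 + 3)²/2 - 1/2) = -⅔ + (4²*(½) - 1*½) = -⅔ + (16*(½) - ½) = -⅔ + (8 - ½) = -⅔ + 15/2 = 41/6 ≈ 6.8333)
g(o(-4))*r = -3*(-4)²*(41/6) = -3*16*(41/6) = -48*41/6 = -328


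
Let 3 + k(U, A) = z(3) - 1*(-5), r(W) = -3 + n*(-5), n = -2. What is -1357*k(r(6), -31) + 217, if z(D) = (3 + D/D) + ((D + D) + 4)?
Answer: -21495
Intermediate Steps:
r(W) = 7 (r(W) = -3 - 2*(-5) = -3 + 10 = 7)
z(D) = 8 + 2*D (z(D) = (3 + 1) + (2*D + 4) = 4 + (4 + 2*D) = 8 + 2*D)
k(U, A) = 16 (k(U, A) = -3 + ((8 + 2*3) - 1*(-5)) = -3 + ((8 + 6) + 5) = -3 + (14 + 5) = -3 + 19 = 16)
-1357*k(r(6), -31) + 217 = -1357*16 + 217 = -21712 + 217 = -21495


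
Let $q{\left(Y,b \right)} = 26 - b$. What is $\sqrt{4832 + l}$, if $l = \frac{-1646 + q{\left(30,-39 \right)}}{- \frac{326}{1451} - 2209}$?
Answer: $\frac{\sqrt{49659899440194335}}{3205585} \approx 69.518$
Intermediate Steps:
$l = \frac{2294031}{3205585}$ ($l = \frac{-1646 + \left(26 - -39\right)}{- \frac{326}{1451} - 2209} = \frac{-1646 + \left(26 + 39\right)}{\left(-326\right) \frac{1}{1451} - 2209} = \frac{-1646 + 65}{- \frac{326}{1451} - 2209} = - \frac{1581}{- \frac{3205585}{1451}} = \left(-1581\right) \left(- \frac{1451}{3205585}\right) = \frac{2294031}{3205585} \approx 0.71564$)
$\sqrt{4832 + l} = \sqrt{4832 + \frac{2294031}{3205585}} = \sqrt{\frac{15491680751}{3205585}} = \frac{\sqrt{49659899440194335}}{3205585}$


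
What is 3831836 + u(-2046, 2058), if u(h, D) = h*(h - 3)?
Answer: 8024090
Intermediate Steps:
u(h, D) = h*(-3 + h)
3831836 + u(-2046, 2058) = 3831836 - 2046*(-3 - 2046) = 3831836 - 2046*(-2049) = 3831836 + 4192254 = 8024090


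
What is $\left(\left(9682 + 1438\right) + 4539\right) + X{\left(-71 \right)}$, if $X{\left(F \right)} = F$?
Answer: $15588$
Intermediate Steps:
$\left(\left(9682 + 1438\right) + 4539\right) + X{\left(-71 \right)} = \left(\left(9682 + 1438\right) + 4539\right) - 71 = \left(11120 + 4539\right) - 71 = 15659 - 71 = 15588$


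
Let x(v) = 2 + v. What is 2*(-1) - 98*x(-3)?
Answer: 96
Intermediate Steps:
2*(-1) - 98*x(-3) = 2*(-1) - 98*(2 - 3) = -2 - 98*(-1) = -2 + 98 = 96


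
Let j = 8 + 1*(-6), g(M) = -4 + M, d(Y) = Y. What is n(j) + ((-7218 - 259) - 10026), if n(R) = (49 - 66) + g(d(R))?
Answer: -17522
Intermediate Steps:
j = 2 (j = 8 - 6 = 2)
n(R) = -21 + R (n(R) = (49 - 66) + (-4 + R) = -17 + (-4 + R) = -21 + R)
n(j) + ((-7218 - 259) - 10026) = (-21 + 2) + ((-7218 - 259) - 10026) = -19 + (-7477 - 10026) = -19 - 17503 = -17522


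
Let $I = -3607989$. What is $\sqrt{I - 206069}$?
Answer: $i \sqrt{3814058} \approx 1953.0 i$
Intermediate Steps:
$\sqrt{I - 206069} = \sqrt{-3607989 - 206069} = \sqrt{-3814058} = i \sqrt{3814058}$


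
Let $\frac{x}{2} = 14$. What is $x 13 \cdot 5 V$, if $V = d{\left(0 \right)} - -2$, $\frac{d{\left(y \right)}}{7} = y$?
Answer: $3640$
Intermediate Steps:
$x = 28$ ($x = 2 \cdot 14 = 28$)
$d{\left(y \right)} = 7 y$
$V = 2$ ($V = 7 \cdot 0 - -2 = 0 + 2 = 2$)
$x 13 \cdot 5 V = 28 \cdot 13 \cdot 5 \cdot 2 = 364 \cdot 5 \cdot 2 = 1820 \cdot 2 = 3640$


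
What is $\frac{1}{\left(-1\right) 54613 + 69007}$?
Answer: $\frac{1}{14394} \approx 6.9473 \cdot 10^{-5}$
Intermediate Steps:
$\frac{1}{\left(-1\right) 54613 + 69007} = \frac{1}{-54613 + 69007} = \frac{1}{14394}$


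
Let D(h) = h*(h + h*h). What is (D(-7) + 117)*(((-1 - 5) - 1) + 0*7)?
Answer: 1239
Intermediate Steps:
D(h) = h*(h + h²)
(D(-7) + 117)*(((-1 - 5) - 1) + 0*7) = ((-7)²*(1 - 7) + 117)*(((-1 - 5) - 1) + 0*7) = (49*(-6) + 117)*((-6 - 1) + 0) = (-294 + 117)*(-7 + 0) = -177*(-7) = 1239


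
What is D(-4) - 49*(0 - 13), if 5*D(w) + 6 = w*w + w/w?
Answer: 3196/5 ≈ 639.20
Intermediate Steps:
D(w) = -1 + w²/5 (D(w) = -6/5 + (w*w + w/w)/5 = -6/5 + (w² + 1)/5 = -6/5 + (1 + w²)/5 = -6/5 + (⅕ + w²/5) = -1 + w²/5)
D(-4) - 49*(0 - 13) = (-1 + (⅕)*(-4)²) - 49*(0 - 13) = (-1 + (⅕)*16) - 49*(-13) = (-1 + 16/5) + 637 = 11/5 + 637 = 3196/5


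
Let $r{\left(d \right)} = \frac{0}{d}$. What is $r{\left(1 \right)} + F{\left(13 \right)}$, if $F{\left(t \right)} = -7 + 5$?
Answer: $-2$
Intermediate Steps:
$r{\left(d \right)} = 0$
$F{\left(t \right)} = -2$
$r{\left(1 \right)} + F{\left(13 \right)} = 0 - 2 = -2$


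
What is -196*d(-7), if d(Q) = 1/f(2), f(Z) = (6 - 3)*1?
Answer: -196/3 ≈ -65.333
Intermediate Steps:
f(Z) = 3 (f(Z) = 3*1 = 3)
d(Q) = 1/3
-196*d(-7) = -196*1/3 = -196/3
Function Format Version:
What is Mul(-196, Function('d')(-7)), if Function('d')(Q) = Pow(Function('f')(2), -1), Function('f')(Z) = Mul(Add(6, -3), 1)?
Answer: Rational(-196, 3) ≈ -65.333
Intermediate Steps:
Function('f')(Z) = 3 (Function('f')(Z) = Mul(3, 1) = 3)
Function('d')(Q) = Rational(1, 3) (Function('d')(Q) = Pow(3, -1) = Rational(1, 3))
Mul(-196, Function('d')(-7)) = Mul(-196, Rational(1, 3)) = Rational(-196, 3)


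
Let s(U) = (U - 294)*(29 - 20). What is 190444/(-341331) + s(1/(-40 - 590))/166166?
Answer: -2278393908431/3970232486220 ≈ -0.57387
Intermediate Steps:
s(U) = -2646 + 9*U (s(U) = (-294 + U)*9 = -2646 + 9*U)
190444/(-341331) + s(1/(-40 - 590))/166166 = 190444/(-341331) + (-2646 + 9/(-40 - 590))/166166 = 190444*(-1/341331) + (-2646 + 9/(-630))*(1/166166) = -190444/341331 + (-2646 + 9*(-1/630))*(1/166166) = -190444/341331 + (-2646 - 1/70)*(1/166166) = -190444/341331 - 185221/70*1/166166 = -190444/341331 - 185221/11631620 = -2278393908431/3970232486220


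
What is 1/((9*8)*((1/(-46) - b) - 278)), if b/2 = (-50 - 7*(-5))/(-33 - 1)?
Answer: -391/7851708 ≈ -4.9798e-5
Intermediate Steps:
b = 15/17 (b = 2*((-50 - 7*(-5))/(-33 - 1)) = 2*((-50 + 35)/(-34)) = 2*(-15*(-1/34)) = 2*(15/34) = 15/17 ≈ 0.88235)
1/((9*8)*((1/(-46) - b) - 278)) = 1/((9*8)*((1/(-46) - 1*15/17) - 278)) = 1/(72*((-1/46 - 15/17) - 278)) = 1/(72*(-707/782 - 278)) = 1/(72*(-218103/782)) = 1/(-7851708/391) = -391/7851708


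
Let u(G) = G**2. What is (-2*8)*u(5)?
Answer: -400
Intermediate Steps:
(-2*8)*u(5) = -2*8*5**2 = -16*25 = -400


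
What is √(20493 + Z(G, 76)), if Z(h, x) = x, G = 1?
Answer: √20569 ≈ 143.42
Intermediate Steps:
√(20493 + Z(G, 76)) = √(20493 + 76) = √20569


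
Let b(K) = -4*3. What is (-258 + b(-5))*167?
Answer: -45090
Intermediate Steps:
b(K) = -12
(-258 + b(-5))*167 = (-258 - 12)*167 = -270*167 = -45090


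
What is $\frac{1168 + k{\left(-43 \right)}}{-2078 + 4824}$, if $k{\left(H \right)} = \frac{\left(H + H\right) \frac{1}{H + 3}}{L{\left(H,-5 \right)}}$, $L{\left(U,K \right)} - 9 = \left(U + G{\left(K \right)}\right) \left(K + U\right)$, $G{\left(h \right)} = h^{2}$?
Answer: $\frac{20393323}{47945160} \approx 0.42535$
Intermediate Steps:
$L{\left(U,K \right)} = 9 + \left(K + U\right) \left(U + K^{2}\right)$ ($L{\left(U,K \right)} = 9 + \left(U + K^{2}\right) \left(K + U\right) = 9 + \left(K + U\right) \left(U + K^{2}\right)$)
$k{\left(H \right)} = \frac{2 H}{\left(3 + H\right) \left(-116 + H^{2} + 20 H\right)}$ ($k{\left(H \right)} = \frac{\left(H + H\right) \frac{1}{H + 3}}{9 + \left(-5\right)^{3} + H^{2} - 5 H + H \left(-5\right)^{2}} = \frac{2 H \frac{1}{3 + H}}{9 - 125 + H^{2} - 5 H + H 25} = \frac{2 H \frac{1}{3 + H}}{9 - 125 + H^{2} - 5 H + 25 H} = \frac{2 H \frac{1}{3 + H}}{-116 + H^{2} + 20 H} = \frac{2 H}{\left(3 + H\right) \left(-116 + H^{2} + 20 H\right)}$)
$\frac{1168 + k{\left(-43 \right)}}{-2078 + 4824} = \frac{1168 + 2 \left(-43\right) \frac{1}{3 - 43} \frac{1}{-116 + \left(-43\right)^{2} + 20 \left(-43\right)}}{-2078 + 4824} = \frac{1168 + 2 \left(-43\right) \frac{1}{-40} \frac{1}{-116 + 1849 - 860}}{2746} = \left(1168 + 2 \left(-43\right) \left(- \frac{1}{40}\right) \frac{1}{873}\right) \frac{1}{2746} = \left(1168 + \frac{43}{17460}\right) \frac{1}{2746} = \frac{20393323}{17460} \cdot \frac{1}{2746} = \frac{20393323}{47945160}$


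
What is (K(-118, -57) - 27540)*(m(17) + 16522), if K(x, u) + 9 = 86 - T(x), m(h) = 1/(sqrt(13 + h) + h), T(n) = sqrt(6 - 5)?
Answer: -117524360760/259 + 27464*sqrt(30)/259 ≈ -4.5376e+8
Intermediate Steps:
T(n) = 1 (T(n) = sqrt(1) = 1)
m(h) = 1/(h + sqrt(13 + h))
K(x, u) = 76 (K(x, u) = -9 + (86 - 1*1) = -9 + (86 - 1) = -9 + 85 = 76)
(K(-118, -57) - 27540)*(m(17) + 16522) = (76 - 27540)*(1/(17 + sqrt(13 + 17)) + 16522) = -27464*(1/(17 + sqrt(30)) + 16522) = -27464*(16522 + 1/(17 + sqrt(30))) = -453760208 - 27464/(17 + sqrt(30))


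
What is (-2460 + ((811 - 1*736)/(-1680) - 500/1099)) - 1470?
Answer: -9873415/2512 ≈ -3930.5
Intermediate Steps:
(-2460 + ((811 - 1*736)/(-1680) - 500/1099)) - 1470 = (-2460 + ((811 - 736)*(-1/1680) - 500*1/1099)) - 1470 = (-2460 + (75*(-1/1680) - 500/1099)) - 1470 = (-2460 + (-5/112 - 500/1099)) - 1470 = (-2460 - 1255/2512) - 1470 = -6180775/2512 - 1470 = -9873415/2512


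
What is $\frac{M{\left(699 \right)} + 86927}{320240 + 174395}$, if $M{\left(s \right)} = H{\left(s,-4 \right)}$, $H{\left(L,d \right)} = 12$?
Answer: $\frac{86939}{494635} \approx 0.17576$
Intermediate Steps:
$M{\left(s \right)} = 12$
$\frac{M{\left(699 \right)} + 86927}{320240 + 174395} = \frac{12 + 86927}{320240 + 174395} = \frac{86939}{494635}$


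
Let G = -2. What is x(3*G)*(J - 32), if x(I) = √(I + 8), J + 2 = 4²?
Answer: -18*√2 ≈ -25.456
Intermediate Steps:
J = 14 (J = -2 + 4² = -2 + 16 = 14)
x(I) = √(8 + I)
x(3*G)*(J - 32) = √(8 + 3*(-2))*(14 - 32) = √(8 - 6)*(-18) = √2*(-18) = -18*√2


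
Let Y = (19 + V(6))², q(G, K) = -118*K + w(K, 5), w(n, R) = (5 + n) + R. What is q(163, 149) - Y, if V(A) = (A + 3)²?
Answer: -27423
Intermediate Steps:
V(A) = (3 + A)²
w(n, R) = 5 + R + n
q(G, K) = 10 - 117*K (q(G, K) = -118*K + (5 + 5 + K) = -118*K + (10 + K) = 10 - 117*K)
Y = 10000 (Y = (19 + (3 + 6)²)² = (19 + 9²)² = (19 + 81)² = 100² = 10000)
q(163, 149) - Y = (10 - 117*149) - 1*10000 = (10 - 17433) - 10000 = -17423 - 10000 = -27423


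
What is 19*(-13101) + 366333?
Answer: 117414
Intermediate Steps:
19*(-13101) + 366333 = -248919 + 366333 = 117414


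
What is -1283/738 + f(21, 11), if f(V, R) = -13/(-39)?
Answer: -1037/738 ≈ -1.4051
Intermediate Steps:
f(V, R) = ⅓ (f(V, R) = -13*(-1/39) = ⅓)
-1283/738 + f(21, 11) = -1283/738 + ⅓ = -1037/738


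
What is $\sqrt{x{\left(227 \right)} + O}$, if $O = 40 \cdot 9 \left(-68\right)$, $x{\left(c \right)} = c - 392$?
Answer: $i \sqrt{24645} \approx 156.99 i$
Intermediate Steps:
$x{\left(c \right)} = -392 + c$
$O = -24480$ ($O = 360 \left(-68\right) = -24480$)
$\sqrt{x{\left(227 \right)} + O} = \sqrt{\left(-392 + 227\right) - 24480} = \sqrt{-165 - 24480} = \sqrt{-24645} = i \sqrt{24645}$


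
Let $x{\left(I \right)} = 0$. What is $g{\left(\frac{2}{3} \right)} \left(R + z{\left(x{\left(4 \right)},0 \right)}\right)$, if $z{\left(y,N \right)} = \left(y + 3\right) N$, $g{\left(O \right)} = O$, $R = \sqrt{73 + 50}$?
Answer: $\frac{2 \sqrt{123}}{3} \approx 7.3937$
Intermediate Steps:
$R = \sqrt{123} \approx 11.091$
$z{\left(y,N \right)} = N \left(3 + y\right)$ ($z{\left(y,N \right)} = \left(3 + y\right) N = N \left(3 + y\right)$)
$g{\left(\frac{2}{3} \right)} \left(R + z{\left(x{\left(4 \right)},0 \right)}\right) = \frac{2}{3} \left(\sqrt{123} + 0 \left(3 + 0\right)\right) = 2 \cdot \frac{1}{3} \left(\sqrt{123} + 0 \cdot 3\right) = \frac{2 \left(\sqrt{123} + 0\right)}{3} = \frac{2 \sqrt{123}}{3}$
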